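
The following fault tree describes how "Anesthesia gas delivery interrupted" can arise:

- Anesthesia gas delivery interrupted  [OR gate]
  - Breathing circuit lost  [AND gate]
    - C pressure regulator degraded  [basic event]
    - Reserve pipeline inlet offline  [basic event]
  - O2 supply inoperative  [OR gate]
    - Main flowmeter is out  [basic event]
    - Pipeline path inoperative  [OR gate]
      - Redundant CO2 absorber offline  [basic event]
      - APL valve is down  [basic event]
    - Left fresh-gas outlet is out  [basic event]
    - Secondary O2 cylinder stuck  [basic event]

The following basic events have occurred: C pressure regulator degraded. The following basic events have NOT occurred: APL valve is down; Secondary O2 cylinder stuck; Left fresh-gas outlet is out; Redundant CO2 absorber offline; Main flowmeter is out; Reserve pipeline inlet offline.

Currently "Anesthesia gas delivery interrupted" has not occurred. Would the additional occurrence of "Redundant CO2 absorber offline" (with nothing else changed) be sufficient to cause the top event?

Counterfactual: set "Redundant CO2 absorber offline" to occurred.
Breathing circuit lost [AND]: C pressure regulator degraded=occurs, Reserve pipeline inlet offline=not → not all inputs occur → does not occur.
Pipeline path inoperative [OR]: Redundant CO2 absorber offline=occurs, APL valve is down=not → at least one input occurs → occurs.
O2 supply inoperative [OR]: Main flowmeter is out=not, Pipeline path inoperative=occurs, Left fresh-gas outlet is out=not, Secondary O2 cylinder stuck=not → at least one input occurs → occurs.
Anesthesia gas delivery interrupted [OR]: Breathing circuit lost=not, O2 supply inoperative=occurs → at least one input occurs → occurs.

Yes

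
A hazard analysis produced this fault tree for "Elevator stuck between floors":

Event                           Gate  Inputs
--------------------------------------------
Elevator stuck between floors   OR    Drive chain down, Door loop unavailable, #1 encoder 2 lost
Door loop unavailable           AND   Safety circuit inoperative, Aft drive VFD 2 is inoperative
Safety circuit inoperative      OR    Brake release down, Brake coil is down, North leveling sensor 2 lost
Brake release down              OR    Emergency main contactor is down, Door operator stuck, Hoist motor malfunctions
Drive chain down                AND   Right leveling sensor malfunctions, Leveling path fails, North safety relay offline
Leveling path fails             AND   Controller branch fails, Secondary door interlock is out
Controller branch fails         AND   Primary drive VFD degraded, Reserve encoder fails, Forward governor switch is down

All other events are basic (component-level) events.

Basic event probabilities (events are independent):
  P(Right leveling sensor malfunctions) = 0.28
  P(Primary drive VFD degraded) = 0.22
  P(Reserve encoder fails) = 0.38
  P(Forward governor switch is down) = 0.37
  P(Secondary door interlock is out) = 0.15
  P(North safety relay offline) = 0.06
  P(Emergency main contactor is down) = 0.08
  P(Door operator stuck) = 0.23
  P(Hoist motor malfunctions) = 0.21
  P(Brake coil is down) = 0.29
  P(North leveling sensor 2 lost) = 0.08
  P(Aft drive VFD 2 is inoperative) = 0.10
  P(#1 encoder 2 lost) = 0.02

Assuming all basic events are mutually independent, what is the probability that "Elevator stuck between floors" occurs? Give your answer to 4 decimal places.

0.0822

P(Controller branch fails) [AND] = 0.22 × 0.38 × 0.37 = 0.030932
P(Leveling path fails) [AND] = 0.030932 × 0.15 = 0.004640
P(Drive chain down) [AND] = 0.28 × 0.004640 × 0.06 = 0.000078
P(Brake release down) [OR] = 1 − (1−0.08) × (1−0.23) × (1−0.21) = 0.440364
P(Safety circuit inoperative) [OR] = 1 − (1−0.440364) × (1−0.29) × (1−0.08) = 0.634446
P(Door loop unavailable) [AND] = 0.634446 × 0.10 = 0.063445
P(Elevator stuck between floors) [OR] = 1 − (1−0.000078) × (1−0.063445) × (1−0.02) = 0.082248
Rounded to 4 decimal places: P(Elevator stuck between floors) ≈ 0.0822.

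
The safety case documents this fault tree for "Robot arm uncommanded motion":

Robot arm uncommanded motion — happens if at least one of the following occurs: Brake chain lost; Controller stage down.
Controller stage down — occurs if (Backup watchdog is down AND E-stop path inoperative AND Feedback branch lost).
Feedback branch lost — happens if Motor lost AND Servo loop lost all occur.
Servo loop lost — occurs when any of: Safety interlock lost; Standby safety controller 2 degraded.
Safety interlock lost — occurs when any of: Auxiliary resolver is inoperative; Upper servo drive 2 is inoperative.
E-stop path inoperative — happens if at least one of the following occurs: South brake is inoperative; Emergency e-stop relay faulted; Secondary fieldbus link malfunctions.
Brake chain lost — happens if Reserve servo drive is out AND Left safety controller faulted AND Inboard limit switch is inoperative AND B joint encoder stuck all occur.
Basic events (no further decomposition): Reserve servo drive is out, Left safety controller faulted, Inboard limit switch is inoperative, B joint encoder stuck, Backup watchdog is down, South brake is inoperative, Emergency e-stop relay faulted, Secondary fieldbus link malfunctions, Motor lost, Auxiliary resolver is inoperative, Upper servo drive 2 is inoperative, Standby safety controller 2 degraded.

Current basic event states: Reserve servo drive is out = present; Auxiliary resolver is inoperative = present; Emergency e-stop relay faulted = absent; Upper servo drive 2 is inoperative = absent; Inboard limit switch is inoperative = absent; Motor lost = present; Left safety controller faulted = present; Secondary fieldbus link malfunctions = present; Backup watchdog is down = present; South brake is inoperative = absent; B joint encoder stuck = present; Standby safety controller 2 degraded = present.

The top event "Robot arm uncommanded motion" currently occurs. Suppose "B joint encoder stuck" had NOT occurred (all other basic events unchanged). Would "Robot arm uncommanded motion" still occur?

Yes

Counterfactual: set "B joint encoder stuck" to not occurred.
Brake chain lost [AND]: Reserve servo drive is out=occurs, Left safety controller faulted=occurs, Inboard limit switch is inoperative=not, B joint encoder stuck=not → not all inputs occur → does not occur.
E-stop path inoperative [OR]: South brake is inoperative=not, Emergency e-stop relay faulted=not, Secondary fieldbus link malfunctions=occurs → at least one input occurs → occurs.
Safety interlock lost [OR]: Auxiliary resolver is inoperative=occurs, Upper servo drive 2 is inoperative=not → at least one input occurs → occurs.
Servo loop lost [OR]: Safety interlock lost=occurs, Standby safety controller 2 degraded=occurs → at least one input occurs → occurs.
Feedback branch lost [AND]: Motor lost=occurs, Servo loop lost=occurs → all inputs occur → occurs.
Controller stage down [AND]: Backup watchdog is down=occurs, E-stop path inoperative=occurs, Feedback branch lost=occurs → all inputs occur → occurs.
Robot arm uncommanded motion [OR]: Brake chain lost=not, Controller stage down=occurs → at least one input occurs → occurs.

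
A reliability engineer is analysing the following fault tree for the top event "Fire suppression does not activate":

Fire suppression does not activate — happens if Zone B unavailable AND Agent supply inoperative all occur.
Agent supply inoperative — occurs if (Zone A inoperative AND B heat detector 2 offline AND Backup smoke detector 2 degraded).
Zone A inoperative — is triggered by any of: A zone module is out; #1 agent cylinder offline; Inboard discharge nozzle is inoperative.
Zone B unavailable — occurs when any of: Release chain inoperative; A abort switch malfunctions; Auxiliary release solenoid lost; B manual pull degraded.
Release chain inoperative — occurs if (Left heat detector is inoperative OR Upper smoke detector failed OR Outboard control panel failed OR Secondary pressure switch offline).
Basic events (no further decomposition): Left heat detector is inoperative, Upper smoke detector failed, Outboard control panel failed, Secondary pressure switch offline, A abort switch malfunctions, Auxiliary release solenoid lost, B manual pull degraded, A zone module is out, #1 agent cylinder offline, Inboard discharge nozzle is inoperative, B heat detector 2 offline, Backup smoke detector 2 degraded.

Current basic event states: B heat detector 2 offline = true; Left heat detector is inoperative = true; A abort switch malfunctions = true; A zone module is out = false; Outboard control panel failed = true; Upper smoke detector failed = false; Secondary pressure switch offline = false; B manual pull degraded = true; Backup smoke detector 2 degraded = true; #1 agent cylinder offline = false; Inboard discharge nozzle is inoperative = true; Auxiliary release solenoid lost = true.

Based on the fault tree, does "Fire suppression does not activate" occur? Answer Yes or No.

Release chain inoperative [OR]: Left heat detector is inoperative=occurs, Upper smoke detector failed=not, Outboard control panel failed=occurs, Secondary pressure switch offline=not → at least one input occurs → occurs.
Zone B unavailable [OR]: Release chain inoperative=occurs, A abort switch malfunctions=occurs, Auxiliary release solenoid lost=occurs, B manual pull degraded=occurs → at least one input occurs → occurs.
Zone A inoperative [OR]: A zone module is out=not, #1 agent cylinder offline=not, Inboard discharge nozzle is inoperative=occurs → at least one input occurs → occurs.
Agent supply inoperative [AND]: Zone A inoperative=occurs, B heat detector 2 offline=occurs, Backup smoke detector 2 degraded=occurs → all inputs occur → occurs.
Fire suppression does not activate [AND]: Zone B unavailable=occurs, Agent supply inoperative=occurs → all inputs occur → occurs.

Yes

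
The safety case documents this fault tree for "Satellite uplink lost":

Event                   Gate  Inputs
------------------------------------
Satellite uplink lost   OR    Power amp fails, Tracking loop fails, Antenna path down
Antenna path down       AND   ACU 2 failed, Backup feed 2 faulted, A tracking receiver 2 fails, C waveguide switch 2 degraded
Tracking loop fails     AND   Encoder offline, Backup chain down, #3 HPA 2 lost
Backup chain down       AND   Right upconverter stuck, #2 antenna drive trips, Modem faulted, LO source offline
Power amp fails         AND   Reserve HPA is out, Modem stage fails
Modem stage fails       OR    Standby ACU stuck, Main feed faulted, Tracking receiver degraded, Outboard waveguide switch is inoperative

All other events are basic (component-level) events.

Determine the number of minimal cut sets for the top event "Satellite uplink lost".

6

Modem stage fails [OR]: union of children's cut sets → 4 cut set(s).
Power amp fails [AND]: one cut set from each child combined → 1 × 4 = 4 cut set(s).
Backup chain down [AND]: one cut set from each child combined → 1 × 1 × 1 × 1 = 1 cut set(s).
Tracking loop fails [AND]: one cut set from each child combined → 1 × 1 × 1 = 1 cut set(s).
Antenna path down [AND]: one cut set from each child combined → 1 × 1 × 1 × 1 = 1 cut set(s).
Satellite uplink lost [OR]: union of children's cut sets → 6 cut set(s).
Minimal cut sets: {Reserve HPA is out, Standby ACU stuck}; {Main feed faulted, Reserve HPA is out}; {Reserve HPA is out, Tracking receiver degraded}; {Outboard waveguide switch is inoperative, Reserve HPA is out}; {#2 antenna drive trips, #3 HPA 2 lost, Encoder offline, LO source offline, Modem faulted, Right upconverter stuck}; {A tracking receiver 2 fails, ACU 2 failed, Backup feed 2 faulted, C waveguide switch 2 degraded}.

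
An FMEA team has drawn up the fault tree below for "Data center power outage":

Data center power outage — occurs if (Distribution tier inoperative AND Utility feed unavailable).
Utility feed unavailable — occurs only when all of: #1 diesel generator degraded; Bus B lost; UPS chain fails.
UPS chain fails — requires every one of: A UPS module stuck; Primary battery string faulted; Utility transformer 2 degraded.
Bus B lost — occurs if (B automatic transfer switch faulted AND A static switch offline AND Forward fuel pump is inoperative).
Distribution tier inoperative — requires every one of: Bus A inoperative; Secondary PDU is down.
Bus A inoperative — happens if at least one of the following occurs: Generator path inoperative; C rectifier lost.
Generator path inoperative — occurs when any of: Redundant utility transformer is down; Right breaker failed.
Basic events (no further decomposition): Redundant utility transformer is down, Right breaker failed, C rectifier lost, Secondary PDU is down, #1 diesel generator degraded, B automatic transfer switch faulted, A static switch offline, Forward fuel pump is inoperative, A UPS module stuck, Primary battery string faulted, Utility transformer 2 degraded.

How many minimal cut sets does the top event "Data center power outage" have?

Generator path inoperative [OR]: union of children's cut sets → 2 cut set(s).
Bus A inoperative [OR]: union of children's cut sets → 3 cut set(s).
Distribution tier inoperative [AND]: one cut set from each child combined → 3 × 1 = 3 cut set(s).
Bus B lost [AND]: one cut set from each child combined → 1 × 1 × 1 = 1 cut set(s).
UPS chain fails [AND]: one cut set from each child combined → 1 × 1 × 1 = 1 cut set(s).
Utility feed unavailable [AND]: one cut set from each child combined → 1 × 1 × 1 = 1 cut set(s).
Data center power outage [AND]: one cut set from each child combined → 3 × 1 = 3 cut set(s).
Minimal cut sets: {#1 diesel generator degraded, A UPS module stuck, A static switch offline, B automatic transfer switch faulted, Forward fuel pump is inoperative, Primary battery string faulted, Redundant utility transformer is down, Secondary PDU is down, Utility transformer 2 degraded}; {#1 diesel generator degraded, A UPS module stuck, A static switch offline, B automatic transfer switch faulted, Forward fuel pump is inoperative, Primary battery string faulted, Right breaker failed, Secondary PDU is down, Utility transformer 2 degraded}; {#1 diesel generator degraded, A UPS module stuck, A static switch offline, B automatic transfer switch faulted, C rectifier lost, Forward fuel pump is inoperative, Primary battery string faulted, Secondary PDU is down, Utility transformer 2 degraded}.

3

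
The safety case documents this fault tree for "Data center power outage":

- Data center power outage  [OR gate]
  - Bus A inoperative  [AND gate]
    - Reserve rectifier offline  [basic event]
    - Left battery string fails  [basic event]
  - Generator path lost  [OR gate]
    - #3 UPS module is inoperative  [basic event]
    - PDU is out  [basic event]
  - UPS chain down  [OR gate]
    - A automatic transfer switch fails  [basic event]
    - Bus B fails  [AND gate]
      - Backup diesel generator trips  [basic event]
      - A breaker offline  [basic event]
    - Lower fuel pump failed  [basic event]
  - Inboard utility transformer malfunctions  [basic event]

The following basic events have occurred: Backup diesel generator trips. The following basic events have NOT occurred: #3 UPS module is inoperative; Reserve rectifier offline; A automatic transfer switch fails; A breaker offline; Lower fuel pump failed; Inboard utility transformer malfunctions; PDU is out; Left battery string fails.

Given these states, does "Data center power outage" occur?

Bus A inoperative [AND]: Reserve rectifier offline=not, Left battery string fails=not → not all inputs occur → does not occur.
Generator path lost [OR]: #3 UPS module is inoperative=not, PDU is out=not → no input occurs → does not occur.
Bus B fails [AND]: Backup diesel generator trips=occurs, A breaker offline=not → not all inputs occur → does not occur.
UPS chain down [OR]: A automatic transfer switch fails=not, Bus B fails=not, Lower fuel pump failed=not → no input occurs → does not occur.
Data center power outage [OR]: Bus A inoperative=not, Generator path lost=not, UPS chain down=not, Inboard utility transformer malfunctions=not → no input occurs → does not occur.

No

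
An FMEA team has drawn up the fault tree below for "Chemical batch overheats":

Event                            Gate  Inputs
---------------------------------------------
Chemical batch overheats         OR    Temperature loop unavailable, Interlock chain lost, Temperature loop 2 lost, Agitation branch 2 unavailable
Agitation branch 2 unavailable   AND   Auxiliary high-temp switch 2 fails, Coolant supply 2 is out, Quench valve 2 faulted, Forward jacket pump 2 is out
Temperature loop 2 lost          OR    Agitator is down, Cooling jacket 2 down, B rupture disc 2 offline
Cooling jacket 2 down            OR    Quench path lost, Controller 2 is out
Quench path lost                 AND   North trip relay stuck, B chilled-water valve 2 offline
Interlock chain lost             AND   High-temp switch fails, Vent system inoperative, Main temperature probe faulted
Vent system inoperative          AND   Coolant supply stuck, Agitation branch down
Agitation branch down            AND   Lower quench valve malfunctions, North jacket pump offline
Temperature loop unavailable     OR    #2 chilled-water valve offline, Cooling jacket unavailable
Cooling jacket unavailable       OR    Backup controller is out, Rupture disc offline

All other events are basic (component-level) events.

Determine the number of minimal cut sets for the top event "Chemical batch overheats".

Cooling jacket unavailable [OR]: union of children's cut sets → 2 cut set(s).
Temperature loop unavailable [OR]: union of children's cut sets → 3 cut set(s).
Agitation branch down [AND]: one cut set from each child combined → 1 × 1 = 1 cut set(s).
Vent system inoperative [AND]: one cut set from each child combined → 1 × 1 = 1 cut set(s).
Interlock chain lost [AND]: one cut set from each child combined → 1 × 1 × 1 = 1 cut set(s).
Quench path lost [AND]: one cut set from each child combined → 1 × 1 = 1 cut set(s).
Cooling jacket 2 down [OR]: union of children's cut sets → 2 cut set(s).
Temperature loop 2 lost [OR]: union of children's cut sets → 4 cut set(s).
Agitation branch 2 unavailable [AND]: one cut set from each child combined → 1 × 1 × 1 × 1 = 1 cut set(s).
Chemical batch overheats [OR]: union of children's cut sets → 9 cut set(s).
Minimal cut sets: {#2 chilled-water valve offline}; {Backup controller is out}; {Rupture disc offline}; {Coolant supply stuck, High-temp switch fails, Lower quench valve malfunctions, Main temperature probe faulted, North jacket pump offline}; {Agitator is down}; {B chilled-water valve 2 offline, North trip relay stuck}; {Controller 2 is out}; {B rupture disc 2 offline}; {Auxiliary high-temp switch 2 fails, Coolant supply 2 is out, Forward jacket pump 2 is out, Quench valve 2 faulted}.

9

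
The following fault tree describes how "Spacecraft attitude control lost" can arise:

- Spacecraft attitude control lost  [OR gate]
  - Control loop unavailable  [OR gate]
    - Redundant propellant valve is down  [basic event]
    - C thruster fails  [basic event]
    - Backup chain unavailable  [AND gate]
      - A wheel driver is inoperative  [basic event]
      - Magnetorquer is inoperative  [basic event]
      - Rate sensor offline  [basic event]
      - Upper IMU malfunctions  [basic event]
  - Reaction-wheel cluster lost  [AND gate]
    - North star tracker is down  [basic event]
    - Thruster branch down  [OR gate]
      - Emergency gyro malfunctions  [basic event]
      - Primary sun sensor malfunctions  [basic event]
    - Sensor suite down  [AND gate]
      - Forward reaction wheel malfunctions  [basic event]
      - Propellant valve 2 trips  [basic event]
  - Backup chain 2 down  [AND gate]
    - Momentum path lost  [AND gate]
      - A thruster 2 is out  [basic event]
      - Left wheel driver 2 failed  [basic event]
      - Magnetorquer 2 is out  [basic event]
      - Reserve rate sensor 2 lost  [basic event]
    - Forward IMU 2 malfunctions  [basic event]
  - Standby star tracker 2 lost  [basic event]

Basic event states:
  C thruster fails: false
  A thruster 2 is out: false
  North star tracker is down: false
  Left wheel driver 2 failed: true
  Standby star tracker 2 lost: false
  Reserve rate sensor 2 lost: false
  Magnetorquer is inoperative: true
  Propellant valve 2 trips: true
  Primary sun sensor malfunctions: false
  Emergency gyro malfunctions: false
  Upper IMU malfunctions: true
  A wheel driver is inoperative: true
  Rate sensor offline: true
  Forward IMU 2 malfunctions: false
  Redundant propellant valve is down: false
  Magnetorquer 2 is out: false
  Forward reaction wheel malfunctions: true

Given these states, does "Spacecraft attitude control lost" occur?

Yes

Backup chain unavailable [AND]: A wheel driver is inoperative=occurs, Magnetorquer is inoperative=occurs, Rate sensor offline=occurs, Upper IMU malfunctions=occurs → all inputs occur → occurs.
Control loop unavailable [OR]: Redundant propellant valve is down=not, C thruster fails=not, Backup chain unavailable=occurs → at least one input occurs → occurs.
Thruster branch down [OR]: Emergency gyro malfunctions=not, Primary sun sensor malfunctions=not → no input occurs → does not occur.
Sensor suite down [AND]: Forward reaction wheel malfunctions=occurs, Propellant valve 2 trips=occurs → all inputs occur → occurs.
Reaction-wheel cluster lost [AND]: North star tracker is down=not, Thruster branch down=not, Sensor suite down=occurs → not all inputs occur → does not occur.
Momentum path lost [AND]: A thruster 2 is out=not, Left wheel driver 2 failed=occurs, Magnetorquer 2 is out=not, Reserve rate sensor 2 lost=not → not all inputs occur → does not occur.
Backup chain 2 down [AND]: Momentum path lost=not, Forward IMU 2 malfunctions=not → not all inputs occur → does not occur.
Spacecraft attitude control lost [OR]: Control loop unavailable=occurs, Reaction-wheel cluster lost=not, Backup chain 2 down=not, Standby star tracker 2 lost=not → at least one input occurs → occurs.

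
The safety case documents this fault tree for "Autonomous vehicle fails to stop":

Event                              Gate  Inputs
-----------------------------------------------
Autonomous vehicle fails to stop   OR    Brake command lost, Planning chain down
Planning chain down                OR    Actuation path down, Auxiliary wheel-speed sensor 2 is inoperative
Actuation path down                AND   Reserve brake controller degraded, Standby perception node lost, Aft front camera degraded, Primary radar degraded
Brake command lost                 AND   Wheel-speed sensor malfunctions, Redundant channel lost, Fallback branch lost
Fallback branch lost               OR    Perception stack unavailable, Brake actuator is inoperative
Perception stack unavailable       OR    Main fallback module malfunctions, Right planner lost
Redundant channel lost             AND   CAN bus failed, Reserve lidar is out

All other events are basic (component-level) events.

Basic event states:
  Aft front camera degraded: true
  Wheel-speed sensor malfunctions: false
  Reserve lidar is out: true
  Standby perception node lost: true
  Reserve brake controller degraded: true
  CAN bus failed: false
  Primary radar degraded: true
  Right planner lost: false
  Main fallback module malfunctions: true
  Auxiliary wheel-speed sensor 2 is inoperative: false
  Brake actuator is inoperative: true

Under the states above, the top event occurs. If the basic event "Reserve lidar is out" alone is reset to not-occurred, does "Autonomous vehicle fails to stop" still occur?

Counterfactual: set "Reserve lidar is out" to not occurred.
Redundant channel lost [AND]: CAN bus failed=not, Reserve lidar is out=not → not all inputs occur → does not occur.
Perception stack unavailable [OR]: Main fallback module malfunctions=occurs, Right planner lost=not → at least one input occurs → occurs.
Fallback branch lost [OR]: Perception stack unavailable=occurs, Brake actuator is inoperative=occurs → at least one input occurs → occurs.
Brake command lost [AND]: Wheel-speed sensor malfunctions=not, Redundant channel lost=not, Fallback branch lost=occurs → not all inputs occur → does not occur.
Actuation path down [AND]: Reserve brake controller degraded=occurs, Standby perception node lost=occurs, Aft front camera degraded=occurs, Primary radar degraded=occurs → all inputs occur → occurs.
Planning chain down [OR]: Actuation path down=occurs, Auxiliary wheel-speed sensor 2 is inoperative=not → at least one input occurs → occurs.
Autonomous vehicle fails to stop [OR]: Brake command lost=not, Planning chain down=occurs → at least one input occurs → occurs.

Yes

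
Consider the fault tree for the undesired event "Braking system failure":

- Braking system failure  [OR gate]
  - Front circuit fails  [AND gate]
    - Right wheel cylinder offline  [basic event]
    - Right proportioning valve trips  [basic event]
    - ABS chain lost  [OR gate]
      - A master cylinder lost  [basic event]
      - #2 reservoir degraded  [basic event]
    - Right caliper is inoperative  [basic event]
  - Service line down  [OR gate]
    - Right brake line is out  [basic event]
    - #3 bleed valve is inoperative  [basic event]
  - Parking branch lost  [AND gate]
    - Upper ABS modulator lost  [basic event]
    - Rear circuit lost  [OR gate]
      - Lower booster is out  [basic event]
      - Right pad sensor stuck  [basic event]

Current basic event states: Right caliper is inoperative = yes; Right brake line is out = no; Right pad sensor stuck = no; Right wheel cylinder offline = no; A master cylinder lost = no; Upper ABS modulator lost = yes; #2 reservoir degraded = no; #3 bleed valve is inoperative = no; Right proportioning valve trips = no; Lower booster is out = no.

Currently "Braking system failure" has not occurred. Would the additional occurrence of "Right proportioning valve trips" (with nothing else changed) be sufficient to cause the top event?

No

Counterfactual: set "Right proportioning valve trips" to occurred.
ABS chain lost [OR]: A master cylinder lost=not, #2 reservoir degraded=not → no input occurs → does not occur.
Front circuit fails [AND]: Right wheel cylinder offline=not, Right proportioning valve trips=occurs, ABS chain lost=not, Right caliper is inoperative=occurs → not all inputs occur → does not occur.
Service line down [OR]: Right brake line is out=not, #3 bleed valve is inoperative=not → no input occurs → does not occur.
Rear circuit lost [OR]: Lower booster is out=not, Right pad sensor stuck=not → no input occurs → does not occur.
Parking branch lost [AND]: Upper ABS modulator lost=occurs, Rear circuit lost=not → not all inputs occur → does not occur.
Braking system failure [OR]: Front circuit fails=not, Service line down=not, Parking branch lost=not → no input occurs → does not occur.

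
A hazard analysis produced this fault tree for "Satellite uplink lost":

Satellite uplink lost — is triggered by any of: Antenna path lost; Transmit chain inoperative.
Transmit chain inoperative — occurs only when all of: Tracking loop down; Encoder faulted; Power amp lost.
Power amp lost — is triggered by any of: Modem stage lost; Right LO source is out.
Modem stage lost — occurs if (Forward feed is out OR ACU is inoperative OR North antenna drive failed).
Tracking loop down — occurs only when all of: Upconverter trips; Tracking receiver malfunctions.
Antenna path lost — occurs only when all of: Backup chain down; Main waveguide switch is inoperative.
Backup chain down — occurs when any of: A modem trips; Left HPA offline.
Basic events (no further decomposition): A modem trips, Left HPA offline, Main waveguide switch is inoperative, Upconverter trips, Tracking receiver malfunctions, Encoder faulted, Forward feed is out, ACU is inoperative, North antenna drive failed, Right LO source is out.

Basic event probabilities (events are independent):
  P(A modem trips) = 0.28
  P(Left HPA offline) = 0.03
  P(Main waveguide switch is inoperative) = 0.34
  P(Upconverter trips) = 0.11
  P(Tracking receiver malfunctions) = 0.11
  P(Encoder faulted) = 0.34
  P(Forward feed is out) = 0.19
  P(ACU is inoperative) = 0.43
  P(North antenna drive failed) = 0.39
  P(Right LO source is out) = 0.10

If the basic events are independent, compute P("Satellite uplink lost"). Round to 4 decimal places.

P(Backup chain down) [OR] = 1 − (1−0.28) × (1−0.03) = 0.301600
P(Antenna path lost) [AND] = 0.301600 × 0.34 = 0.102544
P(Tracking loop down) [AND] = 0.11 × 0.11 = 0.012100
P(Modem stage lost) [OR] = 1 − (1−0.19) × (1−0.43) × (1−0.39) = 0.718363
P(Power amp lost) [OR] = 1 − (1−0.718363) × (1−0.10) = 0.746527
P(Transmit chain inoperative) [AND] = 0.012100 × 0.34 × 0.746527 = 0.003071
P(Satellite uplink lost) [OR] = 1 − (1−0.102544) × (1−0.003071) = 0.105300
Rounded to 4 decimal places: P(Satellite uplink lost) ≈ 0.1053.

0.1053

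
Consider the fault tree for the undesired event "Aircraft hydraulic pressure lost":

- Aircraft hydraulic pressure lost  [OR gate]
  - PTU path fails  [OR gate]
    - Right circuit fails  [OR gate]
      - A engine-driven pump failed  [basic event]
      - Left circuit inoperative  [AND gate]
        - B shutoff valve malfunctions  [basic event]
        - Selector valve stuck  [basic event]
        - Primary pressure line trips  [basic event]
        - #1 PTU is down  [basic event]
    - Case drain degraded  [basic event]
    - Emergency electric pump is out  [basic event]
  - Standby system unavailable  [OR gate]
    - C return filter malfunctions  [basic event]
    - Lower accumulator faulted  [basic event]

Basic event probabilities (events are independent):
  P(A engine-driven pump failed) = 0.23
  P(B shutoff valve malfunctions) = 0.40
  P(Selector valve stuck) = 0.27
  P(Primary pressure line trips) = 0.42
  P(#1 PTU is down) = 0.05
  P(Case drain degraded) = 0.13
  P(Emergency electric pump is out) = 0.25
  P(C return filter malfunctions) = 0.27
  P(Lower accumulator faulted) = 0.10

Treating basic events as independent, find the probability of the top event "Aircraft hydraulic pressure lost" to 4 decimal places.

P(Left circuit inoperative) [AND] = 0.40 × 0.27 × 0.42 × 0.05 = 0.002268
P(Right circuit fails) [OR] = 1 − (1−0.23) × (1−0.002268) = 0.231746
P(PTU path fails) [OR] = 1 − (1−0.231746) × (1−0.13) × (1−0.25) = 0.498714
P(Standby system unavailable) [OR] = 1 − (1−0.27) × (1−0.10) = 0.343000
P(Aircraft hydraulic pressure lost) [OR] = 1 − (1−0.498714) × (1−0.343000) = 0.670655
Rounded to 4 decimal places: P(Aircraft hydraulic pressure lost) ≈ 0.6707.

0.6707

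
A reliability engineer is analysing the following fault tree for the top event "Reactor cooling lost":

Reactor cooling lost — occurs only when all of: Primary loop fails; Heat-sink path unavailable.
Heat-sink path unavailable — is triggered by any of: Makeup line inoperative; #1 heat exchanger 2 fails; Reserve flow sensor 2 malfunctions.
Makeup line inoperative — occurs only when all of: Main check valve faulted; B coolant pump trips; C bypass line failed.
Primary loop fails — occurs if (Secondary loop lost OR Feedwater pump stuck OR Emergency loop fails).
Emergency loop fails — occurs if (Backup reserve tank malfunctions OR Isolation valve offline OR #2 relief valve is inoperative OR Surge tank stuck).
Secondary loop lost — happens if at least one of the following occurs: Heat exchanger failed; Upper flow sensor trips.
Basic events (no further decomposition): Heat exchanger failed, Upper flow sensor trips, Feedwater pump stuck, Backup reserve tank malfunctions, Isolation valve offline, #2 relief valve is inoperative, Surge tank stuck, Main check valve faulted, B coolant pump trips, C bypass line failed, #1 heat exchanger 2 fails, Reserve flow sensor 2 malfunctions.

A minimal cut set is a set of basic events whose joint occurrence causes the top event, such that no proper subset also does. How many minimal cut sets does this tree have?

21

Secondary loop lost [OR]: union of children's cut sets → 2 cut set(s).
Emergency loop fails [OR]: union of children's cut sets → 4 cut set(s).
Primary loop fails [OR]: union of children's cut sets → 7 cut set(s).
Makeup line inoperative [AND]: one cut set from each child combined → 1 × 1 × 1 = 1 cut set(s).
Heat-sink path unavailable [OR]: union of children's cut sets → 3 cut set(s).
Reactor cooling lost [AND]: one cut set from each child combined → 7 × 3 = 21 cut set(s).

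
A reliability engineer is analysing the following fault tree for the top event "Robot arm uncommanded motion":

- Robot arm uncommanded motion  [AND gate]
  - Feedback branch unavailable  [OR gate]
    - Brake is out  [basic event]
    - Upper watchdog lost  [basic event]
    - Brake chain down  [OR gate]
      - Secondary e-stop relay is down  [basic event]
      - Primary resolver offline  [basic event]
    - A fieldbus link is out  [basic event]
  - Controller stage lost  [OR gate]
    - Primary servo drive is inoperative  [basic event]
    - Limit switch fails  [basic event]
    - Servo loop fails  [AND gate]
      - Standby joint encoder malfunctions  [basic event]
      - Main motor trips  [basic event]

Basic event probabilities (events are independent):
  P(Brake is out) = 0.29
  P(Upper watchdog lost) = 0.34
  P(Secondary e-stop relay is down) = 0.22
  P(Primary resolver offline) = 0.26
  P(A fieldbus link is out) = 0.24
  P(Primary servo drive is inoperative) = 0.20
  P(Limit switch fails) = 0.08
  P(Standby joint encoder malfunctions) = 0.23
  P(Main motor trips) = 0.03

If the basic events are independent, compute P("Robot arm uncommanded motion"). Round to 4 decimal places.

P(Brake chain down) [OR] = 1 − (1−0.22) × (1−0.26) = 0.422800
P(Feedback branch unavailable) [OR] = 1 − (1−0.29) × (1−0.34) × (1−0.422800) × (1−0.24) = 0.794438
P(Servo loop fails) [AND] = 0.23 × 0.03 = 0.006900
P(Controller stage lost) [OR] = 1 − (1−0.20) × (1−0.08) × (1−0.006900) = 0.269078
P(Robot arm uncommanded motion) [AND] = 0.794438 × 0.269078 = 0.213766
Rounded to 4 decimal places: P(Robot arm uncommanded motion) ≈ 0.2138.

0.2138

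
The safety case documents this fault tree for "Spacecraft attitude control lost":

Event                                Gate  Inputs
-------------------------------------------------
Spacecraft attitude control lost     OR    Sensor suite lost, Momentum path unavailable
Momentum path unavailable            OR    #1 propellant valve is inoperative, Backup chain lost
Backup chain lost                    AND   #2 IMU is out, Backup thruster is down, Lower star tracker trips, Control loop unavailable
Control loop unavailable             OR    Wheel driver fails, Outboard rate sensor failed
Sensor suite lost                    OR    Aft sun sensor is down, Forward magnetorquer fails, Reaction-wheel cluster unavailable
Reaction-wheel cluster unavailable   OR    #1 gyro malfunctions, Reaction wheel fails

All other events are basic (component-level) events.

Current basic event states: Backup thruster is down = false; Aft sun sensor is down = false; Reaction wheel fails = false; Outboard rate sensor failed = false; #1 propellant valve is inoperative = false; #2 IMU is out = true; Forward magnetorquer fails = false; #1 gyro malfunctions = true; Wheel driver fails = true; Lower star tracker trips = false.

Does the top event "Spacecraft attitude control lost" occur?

Yes

Reaction-wheel cluster unavailable [OR]: #1 gyro malfunctions=occurs, Reaction wheel fails=not → at least one input occurs → occurs.
Sensor suite lost [OR]: Aft sun sensor is down=not, Forward magnetorquer fails=not, Reaction-wheel cluster unavailable=occurs → at least one input occurs → occurs.
Control loop unavailable [OR]: Wheel driver fails=occurs, Outboard rate sensor failed=not → at least one input occurs → occurs.
Backup chain lost [AND]: #2 IMU is out=occurs, Backup thruster is down=not, Lower star tracker trips=not, Control loop unavailable=occurs → not all inputs occur → does not occur.
Momentum path unavailable [OR]: #1 propellant valve is inoperative=not, Backup chain lost=not → no input occurs → does not occur.
Spacecraft attitude control lost [OR]: Sensor suite lost=occurs, Momentum path unavailable=not → at least one input occurs → occurs.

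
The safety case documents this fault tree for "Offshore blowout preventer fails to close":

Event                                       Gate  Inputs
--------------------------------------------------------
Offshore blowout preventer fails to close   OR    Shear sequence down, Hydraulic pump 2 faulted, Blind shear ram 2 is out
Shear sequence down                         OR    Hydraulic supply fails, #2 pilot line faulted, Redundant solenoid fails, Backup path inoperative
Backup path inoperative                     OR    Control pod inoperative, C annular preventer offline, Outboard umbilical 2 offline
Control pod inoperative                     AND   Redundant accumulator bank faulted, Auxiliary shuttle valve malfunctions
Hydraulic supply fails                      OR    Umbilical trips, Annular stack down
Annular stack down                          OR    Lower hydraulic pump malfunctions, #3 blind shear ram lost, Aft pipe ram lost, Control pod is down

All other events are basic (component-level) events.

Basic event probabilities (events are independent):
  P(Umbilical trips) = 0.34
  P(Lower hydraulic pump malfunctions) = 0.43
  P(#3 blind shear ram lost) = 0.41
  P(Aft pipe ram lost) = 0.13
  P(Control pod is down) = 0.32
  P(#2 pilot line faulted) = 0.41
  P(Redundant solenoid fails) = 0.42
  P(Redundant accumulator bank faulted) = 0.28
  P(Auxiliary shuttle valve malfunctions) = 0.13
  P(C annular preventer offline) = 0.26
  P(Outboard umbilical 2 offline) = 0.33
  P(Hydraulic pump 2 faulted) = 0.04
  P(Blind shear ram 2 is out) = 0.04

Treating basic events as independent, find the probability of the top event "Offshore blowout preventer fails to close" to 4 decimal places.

0.9802

P(Annular stack down) [OR] = 1 − (1−0.43) × (1−0.41) × (1−0.13) × (1−0.32) = 0.801045
P(Hydraulic supply fails) [OR] = 1 − (1−0.34) × (1−0.801045) = 0.868690
P(Control pod inoperative) [AND] = 0.28 × 0.13 = 0.036400
P(Backup path inoperative) [OR] = 1 − (1−0.036400) × (1−0.26) × (1−0.33) = 0.522247
P(Shear sequence down) [OR] = 1 − (1−0.868690) × (1−0.41) × (1−0.42) × (1−0.522247) = 0.978533
P(Offshore blowout preventer fails to close) [OR] = 1 − (1−0.978533) × (1−0.04) × (1−0.04) = 0.980216
Rounded to 4 decimal places: P(Offshore blowout preventer fails to close) ≈ 0.9802.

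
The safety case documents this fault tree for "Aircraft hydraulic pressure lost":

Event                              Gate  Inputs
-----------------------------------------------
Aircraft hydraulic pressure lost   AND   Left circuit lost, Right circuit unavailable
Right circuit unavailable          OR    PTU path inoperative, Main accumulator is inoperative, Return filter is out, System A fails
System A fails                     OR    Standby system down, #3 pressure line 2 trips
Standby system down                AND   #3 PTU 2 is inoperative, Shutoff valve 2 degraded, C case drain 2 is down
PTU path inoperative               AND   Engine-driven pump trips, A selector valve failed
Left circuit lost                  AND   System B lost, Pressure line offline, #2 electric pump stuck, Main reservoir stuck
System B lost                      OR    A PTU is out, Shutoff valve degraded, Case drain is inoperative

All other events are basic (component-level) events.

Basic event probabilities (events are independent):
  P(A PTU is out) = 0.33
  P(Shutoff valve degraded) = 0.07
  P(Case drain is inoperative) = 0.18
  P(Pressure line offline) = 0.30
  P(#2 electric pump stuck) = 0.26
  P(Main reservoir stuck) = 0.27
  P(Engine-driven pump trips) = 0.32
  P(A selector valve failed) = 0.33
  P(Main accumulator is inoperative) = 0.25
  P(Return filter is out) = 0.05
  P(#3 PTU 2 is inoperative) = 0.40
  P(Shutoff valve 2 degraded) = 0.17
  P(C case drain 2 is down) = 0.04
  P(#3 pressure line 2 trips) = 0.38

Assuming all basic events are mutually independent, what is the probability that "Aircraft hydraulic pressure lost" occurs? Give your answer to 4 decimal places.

0.0062

P(System B lost) [OR] = 1 − (1−0.33) × (1−0.07) × (1−0.18) = 0.489058
P(Left circuit lost) [AND] = 0.489058 × 0.30 × 0.26 × 0.27 = 0.010300
P(PTU path inoperative) [AND] = 0.32 × 0.33 = 0.105600
P(Standby system down) [AND] = 0.40 × 0.17 × 0.04 = 0.002720
P(System A fails) [OR] = 1 − (1−0.002720) × (1−0.38) = 0.381686
P(Right circuit unavailable) [OR] = 1 − (1−0.105600) × (1−0.25) × (1−0.05) × (1−0.381686) = 0.605973
P(Aircraft hydraulic pressure lost) [AND] = 0.010300 × 0.605973 = 0.006242
Rounded to 4 decimal places: P(Aircraft hydraulic pressure lost) ≈ 0.0062.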